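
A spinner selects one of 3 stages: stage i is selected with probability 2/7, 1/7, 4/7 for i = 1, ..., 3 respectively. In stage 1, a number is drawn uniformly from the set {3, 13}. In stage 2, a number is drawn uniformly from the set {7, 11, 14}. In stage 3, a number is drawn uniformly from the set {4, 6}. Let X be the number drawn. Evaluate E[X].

20/3

E[X | stage 1] = (3+13)/2 = 8.
E[X | stage 2] = (7+11+14)/3 = 32/3.
E[X | stage 3] = (4+6)/2 = 5.
E[X] = (2/7)·(8) + (1/7)·(32/3) + (4/7)·(5) = 20/3.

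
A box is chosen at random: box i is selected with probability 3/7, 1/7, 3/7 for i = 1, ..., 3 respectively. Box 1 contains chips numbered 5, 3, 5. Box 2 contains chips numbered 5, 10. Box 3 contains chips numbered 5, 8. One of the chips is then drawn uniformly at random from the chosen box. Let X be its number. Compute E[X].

E[X | box 1] = (5+3+5)/3 = 13/3.
E[X | box 2] = (5+10)/2 = 15/2.
E[X | box 3] = (5+8)/2 = 13/2.
E[X] = (3/7)·(13/3) + (1/7)·(15/2) + (3/7)·(13/2) = 40/7.

40/7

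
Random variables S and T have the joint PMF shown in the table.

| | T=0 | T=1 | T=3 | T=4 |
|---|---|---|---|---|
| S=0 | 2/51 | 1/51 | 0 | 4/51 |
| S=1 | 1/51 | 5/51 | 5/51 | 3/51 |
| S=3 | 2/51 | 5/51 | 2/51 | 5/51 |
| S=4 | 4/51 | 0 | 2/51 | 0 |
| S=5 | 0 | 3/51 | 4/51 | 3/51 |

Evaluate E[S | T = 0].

23/9

P(T = 0) = 3/17.
Σ S·P over the event = 0·(2/51) + 1·(1/51) + 3·(2/51) + 4·(4/51) = 23/51.
E[S | T = 0] = (23/51) / (3/17) = 23/9.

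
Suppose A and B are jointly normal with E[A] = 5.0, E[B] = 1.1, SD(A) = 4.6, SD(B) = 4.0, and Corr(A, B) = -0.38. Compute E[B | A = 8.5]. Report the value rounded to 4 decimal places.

-0.0565

The regression of B on A has slope ρ·σ_B/σ_A and passes through (μ_A, μ_B).
E[B | A=8.5] = 1.1 + (-0.38)·(4.0/4.6)·(8.5 − (5.0)) = 1.1 + (-0.33043)·(3.5) = -0.0565.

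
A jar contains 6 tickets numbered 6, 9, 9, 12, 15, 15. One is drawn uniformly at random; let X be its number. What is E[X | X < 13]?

9

P(X < 13) = 2/3.
Σ over the event: 6·1/6 + 9·1/3 + 12·1/6 = 6.
E[X | X < 13] = (6) / (2/3) = 9.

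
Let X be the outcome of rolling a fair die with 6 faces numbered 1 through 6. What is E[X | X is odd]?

Given X is odd, X is equally likely to be any of {1, 3, 5}.
E[X | X is odd] = (1 + 3 + 5) / 3 = 3.

3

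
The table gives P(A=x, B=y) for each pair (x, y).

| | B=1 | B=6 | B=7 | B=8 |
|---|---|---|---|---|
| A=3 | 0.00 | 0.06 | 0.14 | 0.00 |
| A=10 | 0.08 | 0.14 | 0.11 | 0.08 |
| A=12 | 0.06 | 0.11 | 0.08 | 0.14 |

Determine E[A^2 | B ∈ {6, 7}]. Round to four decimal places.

84.6250

P(B ∈ {6, 7}) = 0.64.
Σ A^2·P over the event = 9·(0.06) + 9·(0.14) + 100·(0.14) + 100·(0.11) + 144·(0.11) + 144·(0.08) = 54.16.
E[A^2 | B ∈ {6, 7}] = (54.16) / (0.64) = 84.6250.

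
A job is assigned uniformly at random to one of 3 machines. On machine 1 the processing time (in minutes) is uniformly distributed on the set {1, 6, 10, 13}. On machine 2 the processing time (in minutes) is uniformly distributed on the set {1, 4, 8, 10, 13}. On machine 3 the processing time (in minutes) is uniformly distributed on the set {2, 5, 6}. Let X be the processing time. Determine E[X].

571/90

E[X | machine 1] = (1+6+10+13)/4 = 15/2.
E[X | machine 2] = (1+4+8+10+13)/5 = 36/5.
E[X | machine 3] = (2+5+6)/3 = 13/3.
By the law of total expectation,
E[X] = (1/3)·(15/2) + (1/3)·(36/5) + (1/3)·(13/3) = 571/90.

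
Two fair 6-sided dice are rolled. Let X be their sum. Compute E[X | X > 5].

106/13

P(X > 5) = 13/18.
Σ over the event: 6·5/36 + 7·1/6 + 8·5/36 + 9·1/9 + 10·1/12 + 11·1/18 + 12·1/36 = 53/9.
E[X | X > 5] = (53/9) / (13/18) = 106/13.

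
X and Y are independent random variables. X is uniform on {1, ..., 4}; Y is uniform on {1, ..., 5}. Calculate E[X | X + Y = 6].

5/2

Outcomes with X + Y = 6: (1,5), (2,4), (3,3), (4,2), each with probability 1/20.
E[X | X + Y = 6] = (1 + 2 + 3 + 4) / 4 = 5/2.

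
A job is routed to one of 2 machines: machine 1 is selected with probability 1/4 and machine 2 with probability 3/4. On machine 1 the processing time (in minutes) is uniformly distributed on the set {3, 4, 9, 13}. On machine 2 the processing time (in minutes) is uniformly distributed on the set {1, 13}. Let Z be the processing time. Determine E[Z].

E[Z | machine 1] = (3+4+9+13)/4 = 29/4.
E[Z | machine 2] = (1+13)/2 = 7.
By the law of total expectation,
E[Z] = (1/4)·(29/4) + (3/4)·(7) = 113/16.

113/16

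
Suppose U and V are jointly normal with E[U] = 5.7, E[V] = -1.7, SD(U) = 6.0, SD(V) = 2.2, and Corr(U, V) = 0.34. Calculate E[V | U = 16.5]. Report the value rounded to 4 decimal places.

The regression of V on U has slope ρ·σ_V/σ_U and passes through (μ_U, μ_V).
E[V | U=16.5] = -1.7 + (0.34)·(2.2/6.0)·(16.5 − (5.7)) = -1.7 + (0.12467)·(10.8) = -0.3536.

-0.3536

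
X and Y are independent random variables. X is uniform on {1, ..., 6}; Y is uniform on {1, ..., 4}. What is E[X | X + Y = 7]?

Outcomes with X + Y = 7: (3,4), (4,3), (5,2), (6,1), each with probability 1/24.
E[X | X + Y = 7] = (3 + 4 + 5 + 6) / 4 = 9/2.

9/2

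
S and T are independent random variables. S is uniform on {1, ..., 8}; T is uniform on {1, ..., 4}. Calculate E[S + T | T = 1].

Outcomes with T = 1: (1,1), (2,1), (3,1), (4,1), (5,1), (6,1), (7,1), (8,1), each with probability 1/32.
E[S + T | T = 1] = (2 + 3 + 4 + 5 + 6 + 7 + 8 + 9) / 8 = 11/2.

11/2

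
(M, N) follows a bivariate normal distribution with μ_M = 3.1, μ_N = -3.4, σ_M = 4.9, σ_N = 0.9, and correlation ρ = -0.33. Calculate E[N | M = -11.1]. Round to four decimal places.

-2.5393

The regression of N on M has slope ρ·σ_N/σ_M and passes through (μ_M, μ_N).
E[N | M=-11.1] = -3.4 + (-0.33)·(0.9/4.9)·(-11.1 − (3.1)) = -3.4 + (-0.060612)·(-14.2) = -2.5393.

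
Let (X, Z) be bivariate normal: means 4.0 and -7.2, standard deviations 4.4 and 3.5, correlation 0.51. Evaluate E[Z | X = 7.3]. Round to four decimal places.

E[Z | X=x] = μ_Z + ρ(σ_Z/σ_X)(x − μ_X) for jointly normal variables.
E[Z | X=7.3] = -7.2 + (0.51)·(3.5/4.4)·(7.3 − (4.0)) = -7.2 + (0.40568)·(3.3) = -5.8613.

-5.8613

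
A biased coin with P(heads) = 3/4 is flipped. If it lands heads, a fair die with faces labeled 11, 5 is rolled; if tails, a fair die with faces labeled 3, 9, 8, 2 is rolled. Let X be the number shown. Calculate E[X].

E[X | heads] = (11+5)/2 = 8.
E[X | tails] = (3+9+8+2)/4 = 11/2.
By the law of total expectation,
E[X] = (3/4)·(8) + (1/4)·(11/2) = 59/8.

59/8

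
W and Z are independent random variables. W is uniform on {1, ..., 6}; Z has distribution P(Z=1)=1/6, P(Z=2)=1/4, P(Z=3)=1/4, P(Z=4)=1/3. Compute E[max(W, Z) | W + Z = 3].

P(W + Z = 3) = 5/72.
Summing max(W,Z)·P(x,y) over outcomes with W + Z = 3 gives 5/36.
E[max(W, Z) | W + Z = 3] = (5/36) / (5/72) = 2.

2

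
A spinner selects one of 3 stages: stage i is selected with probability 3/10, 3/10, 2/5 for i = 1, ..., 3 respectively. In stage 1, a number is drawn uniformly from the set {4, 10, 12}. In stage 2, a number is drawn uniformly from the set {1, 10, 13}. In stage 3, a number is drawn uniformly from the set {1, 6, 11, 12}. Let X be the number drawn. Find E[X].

8

E[X | stage 1] = (4+10+12)/3 = 26/3.
E[X | stage 2] = (1+10+13)/3 = 8.
E[X | stage 3] = (1+6+11+12)/4 = 15/2.
By the law of total expectation,
E[X] = (3/10)·(26/3) + (3/10)·(8) + (2/5)·(15/2) = 8.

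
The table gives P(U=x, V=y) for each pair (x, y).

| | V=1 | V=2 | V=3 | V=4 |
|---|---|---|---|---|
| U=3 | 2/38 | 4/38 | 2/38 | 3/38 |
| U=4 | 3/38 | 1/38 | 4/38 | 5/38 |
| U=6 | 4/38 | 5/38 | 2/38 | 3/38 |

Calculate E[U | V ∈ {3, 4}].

P(V ∈ {3, 4}) = 1/2.
Σ U·P over the event = 3·(2/38) + 3·(3/38) + 4·(4/38) + 4·(5/38) + 6·(2/38) + 6·(3/38) = 81/38.
E[U | V ∈ {3, 4}] = (81/38) / (1/2) = 81/19.

81/19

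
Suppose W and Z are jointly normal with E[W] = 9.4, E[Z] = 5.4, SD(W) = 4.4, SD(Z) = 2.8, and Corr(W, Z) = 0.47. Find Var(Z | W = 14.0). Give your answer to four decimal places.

The conditional variance in a bivariate normal is σ_Z²(1 − ρ²), independent of x.
Var(Z | W=14.0) = (2.8)²·(1 − (0.47)²) = 7.84·0.7791 = 6.1081.

6.1081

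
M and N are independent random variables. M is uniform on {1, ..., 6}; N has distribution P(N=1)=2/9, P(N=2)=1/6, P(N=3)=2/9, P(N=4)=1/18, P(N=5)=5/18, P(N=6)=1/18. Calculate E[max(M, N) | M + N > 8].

139/25

P(M + N > 8) = 25/108.
Summing max(M,N)·P(x,y) over outcomes with M + N > 8 gives 139/108.
E[max(M, N) | M + N > 8] = (139/108) / (25/108) = 139/25.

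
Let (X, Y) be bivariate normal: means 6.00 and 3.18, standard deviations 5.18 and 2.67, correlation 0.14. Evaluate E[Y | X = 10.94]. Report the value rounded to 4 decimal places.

E[Y | X=x] = μ_Y + ρ(σ_Y/σ_X)(x − μ_X) for jointly normal variables.
E[Y | X=10.94] = 3.18 + (0.14)·(2.67/5.18)·(10.94 − (6.00)) = 3.18 + (0.072162)·(4.94) = 3.5365.

3.5365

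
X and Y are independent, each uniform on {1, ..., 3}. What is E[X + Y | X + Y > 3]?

Outcomes with X + Y > 3: (1,3), (2,2), (2,3), (3,1), (3,2), (3,3), each with probability 1/9.
E[X + Y | X + Y > 3] = (4 + 4 + 5 + 4 + 5 + 6) / 6 = 14/3.

14/3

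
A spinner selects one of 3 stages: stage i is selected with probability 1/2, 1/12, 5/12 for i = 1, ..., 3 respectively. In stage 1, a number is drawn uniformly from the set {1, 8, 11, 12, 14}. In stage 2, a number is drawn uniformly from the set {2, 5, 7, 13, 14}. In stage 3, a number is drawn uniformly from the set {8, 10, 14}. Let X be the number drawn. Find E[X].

1751/180

E[X | stage 1] = (1+8+11+12+14)/5 = 46/5.
E[X | stage 2] = (2+5+7+13+14)/5 = 41/5.
E[X | stage 3] = (8+10+14)/3 = 32/3.
By the law of total expectation,
E[X] = (1/2)·(46/5) + (1/12)·(41/5) + (5/12)·(32/3) = 1751/180.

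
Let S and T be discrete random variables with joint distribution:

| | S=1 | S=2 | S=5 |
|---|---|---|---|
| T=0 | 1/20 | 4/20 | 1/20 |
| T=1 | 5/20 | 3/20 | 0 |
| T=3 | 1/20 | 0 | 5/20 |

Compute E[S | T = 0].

P(T = 0) = 3/10.
Σ S·P over the event = 1·(1/20) + 2·(4/20) + 5·(1/20) = 7/10.
E[S | T = 0] = (7/10) / (3/10) = 7/3.

7/3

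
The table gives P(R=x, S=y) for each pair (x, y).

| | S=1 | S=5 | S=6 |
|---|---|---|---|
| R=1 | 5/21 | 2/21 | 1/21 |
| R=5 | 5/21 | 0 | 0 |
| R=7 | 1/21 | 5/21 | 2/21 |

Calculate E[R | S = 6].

P(S = 6) = 1/7.
Σ R·P over the event = 1·(1/21) + 7·(2/21) = 5/7.
E[R | S = 6] = (5/7) / (1/7) = 5.

5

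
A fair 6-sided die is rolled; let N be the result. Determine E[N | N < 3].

Given N < 3, N is equally likely to be any of {1, 2}.
E[N | N < 3] = (1 + 2) / 2 = 3/2.

3/2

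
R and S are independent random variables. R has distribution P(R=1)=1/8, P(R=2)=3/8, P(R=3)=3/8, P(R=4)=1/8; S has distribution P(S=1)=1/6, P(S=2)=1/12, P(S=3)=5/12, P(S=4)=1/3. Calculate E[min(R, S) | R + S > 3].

197/87

P(R + S > 3) = 29/32.
Summing min(R,S)·P(x,y) over outcomes with R + S > 3 gives 197/96.
E[min(R, S) | R + S > 3] = (197/96) / (29/32) = 197/87.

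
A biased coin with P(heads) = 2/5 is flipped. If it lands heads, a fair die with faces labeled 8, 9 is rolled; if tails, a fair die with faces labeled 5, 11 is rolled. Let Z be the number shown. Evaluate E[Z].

41/5

E[Z | heads] = (8+9)/2 = 17/2.
E[Z | tails] = (5+11)/2 = 8.
E[Z] = (2/5)·(17/2) + (3/5)·(8) = 41/5.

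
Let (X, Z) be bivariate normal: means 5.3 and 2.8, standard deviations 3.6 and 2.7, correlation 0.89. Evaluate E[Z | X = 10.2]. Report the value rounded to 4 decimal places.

6.0708

For a bivariate normal, E[Z | X=x] = μ_Z + ρ·(σ_Z/σ_X)·(x − μ_X).
E[Z | X=10.2] = 2.8 + (0.89)·(2.7/3.6)·(10.2 − (5.3)) = 2.8 + (0.6675)·(4.9) = 6.0708.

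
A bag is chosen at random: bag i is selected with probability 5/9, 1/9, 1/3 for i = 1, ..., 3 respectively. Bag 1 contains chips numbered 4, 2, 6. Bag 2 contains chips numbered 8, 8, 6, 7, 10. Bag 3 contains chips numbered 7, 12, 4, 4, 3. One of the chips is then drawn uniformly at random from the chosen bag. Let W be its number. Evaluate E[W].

229/45

E[W | bag 1] = (4+2+6)/3 = 4.
E[W | bag 2] = (8+8+6+7+10)/5 = 39/5.
E[W | bag 3] = (7+12+4+4+3)/5 = 6.
E[W] = (5/9)·(4) + (1/9)·(39/5) + (1/3)·(6) = 229/45.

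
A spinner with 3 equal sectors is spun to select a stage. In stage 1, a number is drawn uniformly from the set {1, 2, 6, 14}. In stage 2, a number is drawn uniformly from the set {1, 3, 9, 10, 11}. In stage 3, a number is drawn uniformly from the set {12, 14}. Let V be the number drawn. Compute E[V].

E[V | stage 1] = (1+2+6+14)/4 = 23/4.
E[V | stage 2] = (1+3+9+10+11)/5 = 34/5.
E[V | stage 3] = (12+14)/2 = 13.
E[V] = (1/3)·(23/4) + (1/3)·(34/5) + (1/3)·(13) = 511/60.

511/60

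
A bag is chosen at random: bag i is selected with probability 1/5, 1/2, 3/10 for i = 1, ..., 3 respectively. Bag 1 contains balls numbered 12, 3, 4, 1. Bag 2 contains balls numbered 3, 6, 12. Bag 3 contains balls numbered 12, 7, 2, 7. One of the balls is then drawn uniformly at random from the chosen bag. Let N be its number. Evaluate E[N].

33/5

E[N | bag 1] = (12+3+4+1)/4 = 5.
E[N | bag 2] = (3+6+12)/3 = 7.
E[N | bag 3] = (12+7+2+7)/4 = 7.
E[N] = (1/5)·(5) + (1/2)·(7) + (3/10)·(7) = 33/5.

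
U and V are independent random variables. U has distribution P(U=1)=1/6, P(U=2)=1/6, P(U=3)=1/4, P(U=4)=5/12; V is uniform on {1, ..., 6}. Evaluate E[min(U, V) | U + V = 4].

9/7

P(U + V = 4) = 7/72.
Summing min(U,V)·P(x,y) over outcomes with U + V = 4 gives 1/8.
E[min(U, V) | U + V = 4] = (1/8) / (7/72) = 9/7.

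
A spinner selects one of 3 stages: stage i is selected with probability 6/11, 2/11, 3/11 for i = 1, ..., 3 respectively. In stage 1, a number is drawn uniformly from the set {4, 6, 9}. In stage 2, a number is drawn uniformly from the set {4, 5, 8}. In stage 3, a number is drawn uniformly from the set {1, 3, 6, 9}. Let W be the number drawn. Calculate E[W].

E[W | stage 1] = (4+6+9)/3 = 19/3.
E[W | stage 2] = (4+5+8)/3 = 17/3.
E[W | stage 3] = (1+3+6+9)/4 = 19/4.
By the law of total expectation,
E[W] = (6/11)·(19/3) + (2/11)·(17/3) + (3/11)·(19/4) = 763/132.

763/132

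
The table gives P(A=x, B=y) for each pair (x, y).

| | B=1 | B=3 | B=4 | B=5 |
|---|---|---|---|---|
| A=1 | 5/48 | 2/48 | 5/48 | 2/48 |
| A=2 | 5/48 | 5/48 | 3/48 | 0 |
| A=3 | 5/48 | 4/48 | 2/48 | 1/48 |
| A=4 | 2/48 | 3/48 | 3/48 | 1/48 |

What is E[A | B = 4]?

29/13

P(B = 4) = 13/48.
Σ A·P over the event = 1·(5/48) + 2·(3/48) + 3·(2/48) + 4·(3/48) = 29/48.
E[A | B = 4] = (29/48) / (13/48) = 29/13.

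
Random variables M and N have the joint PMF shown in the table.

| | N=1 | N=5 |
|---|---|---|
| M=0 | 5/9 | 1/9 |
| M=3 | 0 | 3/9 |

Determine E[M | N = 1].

P(N = 1) = 5/9.
Summing M·P(M=x,N=y) over the conditioning event gives 0.
E[M | N = 1] = (0) / (5/9) = 0.

0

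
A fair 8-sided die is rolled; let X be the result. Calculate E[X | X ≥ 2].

Given X ≥ 2, X is equally likely to be any of {2, 3, 4, 5, 6, 7, 8}.
E[X | X ≥ 2] = (2 + 3 + 4 + 5 + 6 + 7 + 8) / 7 = 5.

5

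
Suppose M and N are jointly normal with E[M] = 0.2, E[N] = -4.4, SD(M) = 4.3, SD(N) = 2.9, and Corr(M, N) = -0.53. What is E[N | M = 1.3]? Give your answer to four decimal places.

-4.7932

The regression of N on M has slope ρ·σ_N/σ_M and passes through (μ_M, μ_N).
E[N | M=1.3] = -4.4 + (-0.53)·(2.9/4.3)·(1.3 − (0.2)) = -4.4 + (-0.35744)·(1.1) = -4.7932.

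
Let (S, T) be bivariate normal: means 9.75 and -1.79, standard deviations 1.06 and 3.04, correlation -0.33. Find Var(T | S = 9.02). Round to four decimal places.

8.2352

The conditional variance in a bivariate normal is σ_T²(1 − ρ²), independent of x.
Var(T | S=9.02) = (3.04)²·(1 − (-0.33)²) = 9.2416·0.8911 = 8.2352.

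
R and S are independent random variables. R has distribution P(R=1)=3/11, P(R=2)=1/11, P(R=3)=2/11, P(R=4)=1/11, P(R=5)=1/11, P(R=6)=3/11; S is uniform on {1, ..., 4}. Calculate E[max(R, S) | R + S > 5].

P(R + S > 5) = 6/11.
Summing max(R,S)·P(x,y) over outcomes with R + S > 5 gives 61/22.
E[max(R, S) | R + S > 5] = (61/22) / (6/11) = 61/12.

61/12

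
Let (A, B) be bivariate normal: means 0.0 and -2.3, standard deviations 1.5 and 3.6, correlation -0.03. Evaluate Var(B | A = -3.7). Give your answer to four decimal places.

12.9483

The conditional variance in a bivariate normal is σ_B²(1 − ρ²), independent of x.
Var(B | A=-3.7) = (3.6)²·(1 − (-0.03)²) = 12.96·0.9991 = 12.9483.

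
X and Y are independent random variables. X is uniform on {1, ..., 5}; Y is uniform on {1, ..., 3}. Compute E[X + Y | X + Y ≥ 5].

55/9

Outcomes with X + Y ≥ 5: (2,3), (3,2), (3,3), (4,1), (4,2), (4,3), (5,1), (5,2), (5,3), each with probability 1/15.
E[X + Y | X + Y ≥ 5] = (5 + 5 + 6 + 5 + 6 + 7 + 6 + 7 + 8) / 9 = 55/9.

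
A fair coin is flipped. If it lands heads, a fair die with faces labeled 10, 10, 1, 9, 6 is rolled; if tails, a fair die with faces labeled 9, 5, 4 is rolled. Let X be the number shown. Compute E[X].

33/5

E[X | heads] = (10+10+1+9+6)/5 = 36/5.
E[X | tails] = (9+5+4)/3 = 6.
By the law of total expectation,
E[X] = (1/2)·(36/5) + (1/2)·(6) = 33/5.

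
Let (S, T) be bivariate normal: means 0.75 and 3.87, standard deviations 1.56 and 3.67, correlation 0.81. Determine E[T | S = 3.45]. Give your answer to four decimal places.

9.0151

E[T | S=x] = μ_T + ρ(σ_T/σ_S)(x − μ_S) for jointly normal variables.
E[T | S=3.45] = 3.87 + (0.81)·(3.67/1.56)·(3.45 − (0.75)) = 3.87 + (1.9056)·(2.7) = 9.0151.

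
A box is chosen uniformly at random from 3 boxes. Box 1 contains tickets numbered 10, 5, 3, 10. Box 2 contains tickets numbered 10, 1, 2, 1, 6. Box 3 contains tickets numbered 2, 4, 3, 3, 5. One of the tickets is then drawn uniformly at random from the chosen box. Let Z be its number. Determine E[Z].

E[Z | box 1] = (10+5+3+10)/4 = 7.
E[Z | box 2] = (10+1+2+1+6)/5 = 4.
E[Z | box 3] = (2+4+3+3+5)/5 = 17/5.
By the law of total expectation,
E[Z] = (1/3)·(7) + (1/3)·(4) + (1/3)·(17/5) = 24/5.

24/5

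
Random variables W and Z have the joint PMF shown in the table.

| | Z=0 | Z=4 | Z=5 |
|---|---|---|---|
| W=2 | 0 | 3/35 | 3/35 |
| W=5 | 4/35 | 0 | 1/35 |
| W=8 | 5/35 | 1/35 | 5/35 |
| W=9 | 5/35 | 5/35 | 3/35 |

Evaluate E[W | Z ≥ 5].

P(Z ≥ 5) = 12/35.
Summing W·P(W=x,Z=y) over the conditioning event gives 78/35.
E[W | Z ≥ 5] = (78/35) / (12/35) = 13/2.

13/2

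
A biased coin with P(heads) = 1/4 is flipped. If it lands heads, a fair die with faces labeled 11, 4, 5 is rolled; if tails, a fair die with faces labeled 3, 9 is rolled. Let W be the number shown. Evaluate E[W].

E[W | heads] = (11+4+5)/3 = 20/3.
E[W | tails] = (3+9)/2 = 6.
By the law of total expectation,
E[W] = (1/4)·(20/3) + (3/4)·(6) = 37/6.

37/6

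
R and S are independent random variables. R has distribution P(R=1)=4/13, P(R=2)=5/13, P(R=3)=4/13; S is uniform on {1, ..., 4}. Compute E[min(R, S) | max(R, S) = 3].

38/21

P(max(R, S) = 3) = 21/52.
Summing min(R,S)·P(x,y) over outcomes with max(R, S) = 3 gives 19/26.
E[min(R, S) | max(R, S) = 3] = (19/26) / (21/52) = 38/21.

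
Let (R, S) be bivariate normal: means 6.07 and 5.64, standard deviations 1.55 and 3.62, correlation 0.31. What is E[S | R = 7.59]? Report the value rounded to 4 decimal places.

6.7405

For a bivariate normal, E[S | R=x] = μ_S + ρ·(σ_S/σ_R)·(x − μ_R).
E[S | R=7.59] = 5.64 + (0.31)·(3.62/1.55)·(7.59 − (6.07)) = 5.64 + (0.724)·(1.52) = 6.7405.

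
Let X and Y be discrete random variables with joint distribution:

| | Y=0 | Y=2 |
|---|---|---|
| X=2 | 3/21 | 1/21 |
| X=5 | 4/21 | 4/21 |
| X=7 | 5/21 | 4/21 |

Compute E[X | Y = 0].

P(Y = 0) = 4/7.
Σ X·P over the event = 2·(3/21) + 5·(4/21) + 7·(5/21) = 61/21.
E[X | Y = 0] = (61/21) / (4/7) = 61/12.

61/12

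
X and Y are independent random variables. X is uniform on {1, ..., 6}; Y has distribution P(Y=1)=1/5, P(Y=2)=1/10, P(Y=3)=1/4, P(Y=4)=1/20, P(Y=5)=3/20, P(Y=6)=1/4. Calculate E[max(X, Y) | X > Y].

P(X > Y) = 2/5.
Summing max(X,Y)·P(x,y) over outcomes with X > Y gives 11/6.
E[max(X, Y) | X > Y] = (11/6) / (2/5) = 55/12.

55/12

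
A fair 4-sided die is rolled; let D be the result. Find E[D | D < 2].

1

Given D < 2, D is equally likely to be any of {1}.
E[D | D < 2] = (1) / 1 = 1.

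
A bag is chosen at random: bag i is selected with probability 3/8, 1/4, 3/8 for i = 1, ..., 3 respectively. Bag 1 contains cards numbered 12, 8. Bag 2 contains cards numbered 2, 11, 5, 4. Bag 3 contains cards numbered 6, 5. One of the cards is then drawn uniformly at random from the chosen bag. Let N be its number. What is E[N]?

E[N | bag 1] = (12+8)/2 = 10.
E[N | bag 2] = (2+11+5+4)/4 = 11/2.
E[N | bag 3] = (6+5)/2 = 11/2.
By the law of total expectation,
E[N] = (3/8)·(10) + (1/4)·(11/2) + (3/8)·(11/2) = 115/16.

115/16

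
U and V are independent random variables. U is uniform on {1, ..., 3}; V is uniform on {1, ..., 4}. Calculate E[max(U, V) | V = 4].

Outcomes with V = 4: (1,4), (2,4), (3,4), each with probability 1/12.
E[max(U, V) | V = 4] = (4 + 4 + 4) / 3 = 4.

4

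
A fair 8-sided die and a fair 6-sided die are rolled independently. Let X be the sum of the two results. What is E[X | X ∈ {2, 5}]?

22/5

P(X ∈ {2, 5}) = 5/48.
Σ over the event: 2·1/48 + 5·1/12 = 11/24.
E[X | X ∈ {2, 5}] = (11/24) / (5/48) = 22/5.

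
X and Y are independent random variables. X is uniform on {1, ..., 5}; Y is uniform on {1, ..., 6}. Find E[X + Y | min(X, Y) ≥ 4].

P(min(X, Y) ≥ 4) = 1/5.
Summing (X+Y)·P(x,y) over outcomes with min(X, Y) ≥ 4 gives 19/10.
E[X + Y | min(X, Y) ≥ 4] = (19/10) / (1/5) = 19/2.

19/2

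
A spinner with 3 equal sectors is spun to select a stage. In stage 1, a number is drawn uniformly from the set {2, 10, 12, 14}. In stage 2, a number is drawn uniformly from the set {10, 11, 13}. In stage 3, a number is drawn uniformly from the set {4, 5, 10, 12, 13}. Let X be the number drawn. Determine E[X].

E[X | stage 1] = (2+10+12+14)/4 = 19/2.
E[X | stage 2] = (10+11+13)/3 = 34/3.
E[X | stage 3] = (4+5+10+12+13)/5 = 44/5.
By the law of total expectation,
E[X] = (1/3)·(19/2) + (1/3)·(34/3) + (1/3)·(44/5) = 889/90.

889/90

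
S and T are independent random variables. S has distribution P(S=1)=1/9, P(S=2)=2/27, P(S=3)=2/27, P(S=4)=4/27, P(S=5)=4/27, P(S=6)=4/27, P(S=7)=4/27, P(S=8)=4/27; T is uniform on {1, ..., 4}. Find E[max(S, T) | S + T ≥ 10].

22/3

P(S + T ≥ 10) = 2/9.
Summing max(S,T)·P(x,y) over outcomes with S + T ≥ 10 gives 44/27.
E[max(S, T) | S + T ≥ 10] = (44/27) / (2/9) = 22/3.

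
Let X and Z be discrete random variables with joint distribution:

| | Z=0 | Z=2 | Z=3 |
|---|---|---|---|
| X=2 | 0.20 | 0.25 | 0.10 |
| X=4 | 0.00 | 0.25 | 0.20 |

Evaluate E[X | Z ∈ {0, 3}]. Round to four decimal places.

P(Z ∈ {0, 3}) = 0.50.
Σ X·P over the event = 2·(0.20) + 2·(0.10) + 4·(0.20) = 1.40.
E[X | Z ∈ {0, 3}] = (1.40) / (0.50) = 2.8000.

2.8000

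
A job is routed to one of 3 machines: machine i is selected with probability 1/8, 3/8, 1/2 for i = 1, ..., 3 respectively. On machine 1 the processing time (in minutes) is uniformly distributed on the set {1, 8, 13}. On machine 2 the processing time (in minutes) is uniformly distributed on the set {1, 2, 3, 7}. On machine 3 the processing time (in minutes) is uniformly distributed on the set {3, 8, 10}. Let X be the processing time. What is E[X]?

E[X | machine 1] = (1+8+13)/3 = 22/3.
E[X | machine 2] = (1+2+3+7)/4 = 13/4.
E[X | machine 3] = (3+8+10)/3 = 7.
By the law of total expectation,
E[X] = (1/8)·(22/3) + (3/8)·(13/4) + (1/2)·(7) = 541/96.

541/96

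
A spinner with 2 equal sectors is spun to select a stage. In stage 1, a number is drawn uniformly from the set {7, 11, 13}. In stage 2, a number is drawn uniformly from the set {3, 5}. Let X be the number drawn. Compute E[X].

43/6

E[X | stage 1] = (7+11+13)/3 = 31/3.
E[X | stage 2] = (3+5)/2 = 4.
By the law of total expectation,
E[X] = (1/2)·(31/3) + (1/2)·(4) = 43/6.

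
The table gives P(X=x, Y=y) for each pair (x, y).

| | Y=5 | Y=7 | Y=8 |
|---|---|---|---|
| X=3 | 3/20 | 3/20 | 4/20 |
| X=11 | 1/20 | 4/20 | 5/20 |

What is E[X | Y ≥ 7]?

15/2

P(Y ≥ 7) = 4/5.
Σ X·P over the event = 3·(3/20) + 3·(4/20) + 11·(4/20) + 11·(5/20) = 6.
E[X | Y ≥ 7] = (6) / (4/5) = 15/2.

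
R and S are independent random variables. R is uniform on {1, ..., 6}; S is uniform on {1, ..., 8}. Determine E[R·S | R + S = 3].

2

Outcomes with R + S = 3: (1,2), (2,1), each with probability 1/48.
E[R·S | R + S = 3] = (2 + 2) / 2 = 2.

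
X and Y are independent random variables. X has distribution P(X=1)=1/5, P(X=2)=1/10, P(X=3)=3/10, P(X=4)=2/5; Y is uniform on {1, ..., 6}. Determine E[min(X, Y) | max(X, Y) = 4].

53/22

P(max(X, Y) = 4) = 11/30.
Summing min(X,Y)·P(x,y) over outcomes with max(X, Y) = 4 gives 53/60.
E[min(X, Y) | max(X, Y) = 4] = (53/60) / (11/30) = 53/22.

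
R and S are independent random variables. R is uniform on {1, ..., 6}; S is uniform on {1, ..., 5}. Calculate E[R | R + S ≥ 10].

17/3

Outcomes with R + S ≥ 10: (5,5), (6,4), (6,5), each with probability 1/30.
E[R | R + S ≥ 10] = (5 + 6 + 6) / 3 = 17/3.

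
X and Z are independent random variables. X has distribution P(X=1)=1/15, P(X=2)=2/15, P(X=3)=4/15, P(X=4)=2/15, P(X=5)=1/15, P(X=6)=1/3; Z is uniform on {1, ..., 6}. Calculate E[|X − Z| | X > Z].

P(X > Z) = 1/2.
Summing |X−Z|·P(x,y) over outcomes with X > Z gives 37/30.
E[|X − Z| | X > Z] = (37/30) / (1/2) = 37/15.

37/15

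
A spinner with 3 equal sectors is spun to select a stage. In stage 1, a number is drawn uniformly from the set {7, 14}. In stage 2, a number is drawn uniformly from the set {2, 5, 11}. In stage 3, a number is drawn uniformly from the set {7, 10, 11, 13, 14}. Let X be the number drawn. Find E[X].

E[X | stage 1] = (7+14)/2 = 21/2.
E[X | stage 2] = (2+5+11)/3 = 6.
E[X | stage 3] = (7+10+11+13+14)/5 = 11.
E[X] = (1/3)·(21/2) + (1/3)·(6) + (1/3)·(11) = 55/6.

55/6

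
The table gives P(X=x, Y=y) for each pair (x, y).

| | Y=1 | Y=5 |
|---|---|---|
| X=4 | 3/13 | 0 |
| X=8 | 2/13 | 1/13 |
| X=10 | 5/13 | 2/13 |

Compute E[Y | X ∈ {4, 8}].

5/3

P(X ∈ {4, 8}) = 6/13.
Σ Y·P over the event = 1·(3/13) + 1·(2/13) + 5·(1/13) = 10/13.
E[Y | X ∈ {4, 8}] = (10/13) / (6/13) = 5/3.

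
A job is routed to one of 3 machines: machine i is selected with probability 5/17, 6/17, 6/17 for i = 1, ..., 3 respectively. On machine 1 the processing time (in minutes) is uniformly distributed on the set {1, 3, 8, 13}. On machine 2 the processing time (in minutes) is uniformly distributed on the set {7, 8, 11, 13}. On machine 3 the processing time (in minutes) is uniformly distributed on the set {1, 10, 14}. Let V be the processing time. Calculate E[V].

559/68

E[V | machine 1] = (1+3+8+13)/4 = 25/4.
E[V | machine 2] = (7+8+11+13)/4 = 39/4.
E[V | machine 3] = (1+10+14)/3 = 25/3.
By the law of total expectation,
E[V] = (5/17)·(25/4) + (6/17)·(39/4) + (6/17)·(25/3) = 559/68.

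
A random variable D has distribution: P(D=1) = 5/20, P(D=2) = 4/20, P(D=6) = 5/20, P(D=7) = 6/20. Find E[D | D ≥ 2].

P(D ≥ 2) = 3/4.
Σ over the event: 2·1/5 + 6·1/4 + 7·3/10 = 4.
E[D | D ≥ 2] = (4) / (3/4) = 16/3.

16/3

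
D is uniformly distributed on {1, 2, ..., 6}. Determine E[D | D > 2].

9/2

Given D > 2, D is equally likely to be any of {3, 4, 5, 6}.
E[D | D > 2] = (3 + 4 + 5 + 6) / 4 = 9/2.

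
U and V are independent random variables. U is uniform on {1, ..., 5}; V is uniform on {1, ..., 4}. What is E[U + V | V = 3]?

6

Outcomes with V = 3: (1,3), (2,3), (3,3), (4,3), (5,3), each with probability 1/20.
E[U + V | V = 3] = (4 + 5 + 6 + 7 + 8) / 5 = 6.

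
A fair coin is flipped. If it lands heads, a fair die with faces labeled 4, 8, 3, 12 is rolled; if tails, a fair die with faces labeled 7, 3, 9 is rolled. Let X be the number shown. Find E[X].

E[X | heads] = (4+8+3+12)/4 = 27/4.
E[X | tails] = (7+3+9)/3 = 19/3.
E[X] = (1/2)·(27/4) + (1/2)·(19/3) = 157/24.

157/24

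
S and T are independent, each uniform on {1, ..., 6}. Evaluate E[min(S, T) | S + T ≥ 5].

P(S + T ≥ 5) = 5/6.
Summing min(S,T)·P(x,y) over outcomes with S + T ≥ 5 gives 7/3.
E[min(S, T) | S + T ≥ 5] = (7/3) / (5/6) = 14/5.

14/5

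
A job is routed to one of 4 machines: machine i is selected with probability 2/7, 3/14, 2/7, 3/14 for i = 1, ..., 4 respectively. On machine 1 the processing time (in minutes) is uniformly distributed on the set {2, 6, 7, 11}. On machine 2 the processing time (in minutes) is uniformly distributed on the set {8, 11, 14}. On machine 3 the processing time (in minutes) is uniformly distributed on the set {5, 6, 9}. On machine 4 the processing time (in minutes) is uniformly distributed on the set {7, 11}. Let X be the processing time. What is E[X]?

169/21

E[X | machine 1] = (2+6+7+11)/4 = 13/2.
E[X | machine 2] = (8+11+14)/3 = 11.
E[X | machine 3] = (5+6+9)/3 = 20/3.
E[X | machine 4] = (7+11)/2 = 9.
By the law of total expectation,
E[X] = (2/7)·(13/2) + (3/14)·(11) + (2/7)·(20/3) + (3/14)·(9) = 169/21.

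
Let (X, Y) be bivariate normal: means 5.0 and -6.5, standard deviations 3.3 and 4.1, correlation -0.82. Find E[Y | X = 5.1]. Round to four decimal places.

-6.6019

The regression of Y on X has slope ρ·σ_Y/σ_X and passes through (μ_X, μ_Y).
E[Y | X=5.1] = -6.5 + (-0.82)·(4.1/3.3)·(5.1 − (5.0)) = -6.5 + (-1.0188)·(0.1) = -6.6019.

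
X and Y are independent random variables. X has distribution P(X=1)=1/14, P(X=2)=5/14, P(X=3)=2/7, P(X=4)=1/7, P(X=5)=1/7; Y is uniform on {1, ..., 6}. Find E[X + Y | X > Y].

P(X > Y) = 9/28.
Summing (X+Y)·P(x,y) over outcomes with X > Y gives 7/4.
E[X + Y | X > Y] = (7/4) / (9/28) = 49/9.

49/9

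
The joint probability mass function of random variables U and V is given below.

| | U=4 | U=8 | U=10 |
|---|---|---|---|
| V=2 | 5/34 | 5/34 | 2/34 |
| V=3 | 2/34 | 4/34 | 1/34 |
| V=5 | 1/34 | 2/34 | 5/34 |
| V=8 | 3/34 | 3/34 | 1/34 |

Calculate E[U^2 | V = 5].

P(V = 5) = 4/17.
Σ U^2·P over the event = 16·(1/34) + 64·(2/34) + 100·(5/34) = 322/17.
E[U^2 | V = 5] = (322/17) / (4/17) = 161/2.

161/2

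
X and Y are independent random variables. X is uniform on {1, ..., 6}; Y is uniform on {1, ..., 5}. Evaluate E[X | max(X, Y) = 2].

Outcomes with max(X, Y) = 2: (1,2), (2,1), (2,2), each with probability 1/30.
E[X | max(X, Y) = 2] = (1 + 2 + 2) / 3 = 5/3.

5/3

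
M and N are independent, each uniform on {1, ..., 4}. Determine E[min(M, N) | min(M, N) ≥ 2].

P(min(M, N) ≥ 2) = 9/16.
Summing min(M,N)·P(x,y) over outcomes with min(M, N) ≥ 2 gives 23/16.
E[min(M, N) | min(M, N) ≥ 2] = (23/16) / (9/16) = 23/9.

23/9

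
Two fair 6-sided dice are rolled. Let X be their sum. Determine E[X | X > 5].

P(X > 5) = 13/18.
Σ over the event: 6·5/36 + 7·1/6 + 8·5/36 + 9·1/9 + 10·1/12 + 11·1/18 + 12·1/36 = 53/9.
E[X | X > 5] = (53/9) / (13/18) = 106/13.

106/13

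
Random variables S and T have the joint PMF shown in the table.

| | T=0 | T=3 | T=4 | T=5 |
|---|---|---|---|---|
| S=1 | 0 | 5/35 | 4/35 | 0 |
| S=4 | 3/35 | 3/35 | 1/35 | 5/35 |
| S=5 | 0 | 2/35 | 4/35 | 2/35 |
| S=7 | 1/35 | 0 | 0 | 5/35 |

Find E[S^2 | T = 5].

125/4

P(T = 5) = 12/35.
Σ S^2·P over the event = 16·(5/35) + 25·(2/35) + 49·(5/35) = 75/7.
E[S^2 | T = 5] = (75/7) / (12/35) = 125/4.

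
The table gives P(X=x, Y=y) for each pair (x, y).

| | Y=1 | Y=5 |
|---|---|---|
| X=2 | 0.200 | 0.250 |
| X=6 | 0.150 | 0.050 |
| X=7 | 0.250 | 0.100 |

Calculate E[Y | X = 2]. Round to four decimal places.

3.2222

P(X = 2) = 0.450.
Σ Y·P over the event = 1·(0.200) + 5·(0.250) = 1.450.
E[Y | X = 2] = (1.450) / (0.450) = 3.2222.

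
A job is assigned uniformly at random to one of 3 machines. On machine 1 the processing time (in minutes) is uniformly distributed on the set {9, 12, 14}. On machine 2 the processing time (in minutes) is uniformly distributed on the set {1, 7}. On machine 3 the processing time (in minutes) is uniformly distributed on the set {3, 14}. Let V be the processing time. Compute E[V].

145/18

E[V | machine 1] = (9+12+14)/3 = 35/3.
E[V | machine 2] = (1+7)/2 = 4.
E[V | machine 3] = (3+14)/2 = 17/2.
By the law of total expectation,
E[V] = (1/3)·(35/3) + (1/3)·(4) + (1/3)·(17/2) = 145/18.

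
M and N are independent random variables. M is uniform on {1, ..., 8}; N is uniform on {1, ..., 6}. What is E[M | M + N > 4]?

P(M + N > 4) = 7/8.
Summing M·P(x,y) over outcomes with M + N > 4 gives 103/24.
E[M | M + N > 4] = (103/24) / (7/8) = 103/21.

103/21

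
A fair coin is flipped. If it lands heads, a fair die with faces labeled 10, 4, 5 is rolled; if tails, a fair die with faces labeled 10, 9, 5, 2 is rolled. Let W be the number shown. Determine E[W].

77/12

E[W | heads] = (10+4+5)/3 = 19/3.
E[W | tails] = (10+9+5+2)/4 = 13/2.
By the law of total expectation,
E[W] = (1/2)·(19/3) + (1/2)·(13/2) = 77/12.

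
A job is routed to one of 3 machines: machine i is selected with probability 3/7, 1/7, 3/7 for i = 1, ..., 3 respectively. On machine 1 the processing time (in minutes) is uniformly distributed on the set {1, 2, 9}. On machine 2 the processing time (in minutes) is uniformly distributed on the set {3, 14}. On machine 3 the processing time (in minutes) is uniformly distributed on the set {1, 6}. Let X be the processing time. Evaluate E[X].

31/7

E[X | machine 1] = (1+2+9)/3 = 4.
E[X | machine 2] = (3+14)/2 = 17/2.
E[X | machine 3] = (1+6)/2 = 7/2.
By the law of total expectation,
E[X] = (3/7)·(4) + (1/7)·(17/2) + (3/7)·(7/2) = 31/7.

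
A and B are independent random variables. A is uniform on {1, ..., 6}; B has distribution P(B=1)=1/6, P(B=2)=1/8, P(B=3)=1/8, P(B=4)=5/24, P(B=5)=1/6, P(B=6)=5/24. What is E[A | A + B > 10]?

79/14

P(A + B > 10) = 7/72.
Summing A·P(x,y) over outcomes with A + B > 10 gives 79/144.
E[A | A + B > 10] = (79/144) / (7/72) = 79/14.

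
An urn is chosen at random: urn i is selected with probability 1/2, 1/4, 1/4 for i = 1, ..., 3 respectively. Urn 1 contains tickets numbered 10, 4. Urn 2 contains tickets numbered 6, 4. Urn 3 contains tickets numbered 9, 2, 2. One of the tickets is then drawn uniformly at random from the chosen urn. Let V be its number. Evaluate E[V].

35/6

E[V | urn 1] = (10+4)/2 = 7.
E[V | urn 2] = (6+4)/2 = 5.
E[V | urn 3] = (9+2+2)/3 = 13/3.
By the law of total expectation,
E[V] = (1/2)·(7) + (1/4)·(5) + (1/4)·(13/3) = 35/6.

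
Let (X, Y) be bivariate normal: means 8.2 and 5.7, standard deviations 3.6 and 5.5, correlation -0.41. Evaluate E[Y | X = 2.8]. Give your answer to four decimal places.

E[Y | X=x] = μ_Y + ρ(σ_Y/σ_X)(x − μ_X) for jointly normal variables.
E[Y | X=2.8] = 5.7 + (-0.41)·(5.5/3.6)·(2.8 − (8.2)) = 5.7 + (-0.62639)·(-5.4) = 9.0825.

9.0825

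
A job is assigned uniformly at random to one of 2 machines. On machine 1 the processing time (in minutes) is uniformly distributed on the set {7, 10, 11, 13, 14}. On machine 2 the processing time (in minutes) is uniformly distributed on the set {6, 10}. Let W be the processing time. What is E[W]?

E[W | machine 1] = (7+10+11+13+14)/5 = 11.
E[W | machine 2] = (6+10)/2 = 8.
By the law of total expectation,
E[W] = (1/2)·(11) + (1/2)·(8) = 19/2.

19/2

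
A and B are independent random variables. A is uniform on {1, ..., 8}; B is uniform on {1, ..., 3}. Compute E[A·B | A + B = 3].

2

P(A + B = 3) = 1/12.
Summing AB·P(x,y) over outcomes with A + B = 3 gives 1/6.
E[A·B | A + B = 3] = (1/6) / (1/12) = 2.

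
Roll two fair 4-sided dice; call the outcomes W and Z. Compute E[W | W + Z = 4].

2

P(W + Z = 4) = 3/16.
Summing W·P(x,y) over outcomes with W + Z = 4 gives 3/8.
E[W | W + Z = 4] = (3/8) / (3/16) = 2.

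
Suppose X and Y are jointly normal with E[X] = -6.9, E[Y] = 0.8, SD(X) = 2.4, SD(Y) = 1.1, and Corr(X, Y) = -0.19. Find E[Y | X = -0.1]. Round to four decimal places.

0.2078

E[Y | X=x] = μ_Y + ρ(σ_Y/σ_X)(x − μ_X) for jointly normal variables.
E[Y | X=-0.1] = 0.8 + (-0.19)·(1.1/2.4)·(-0.1 − (-6.9)) = 0.8 + (-0.087083)·(6.8) = 0.2078.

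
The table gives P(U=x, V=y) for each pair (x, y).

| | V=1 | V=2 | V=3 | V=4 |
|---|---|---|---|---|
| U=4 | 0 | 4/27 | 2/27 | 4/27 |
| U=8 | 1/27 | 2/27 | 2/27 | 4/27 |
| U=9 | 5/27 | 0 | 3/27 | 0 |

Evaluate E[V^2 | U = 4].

49/5

P(U = 4) = 10/27.
Σ V^2·P over the event = 4·(4/27) + 9·(2/27) + 16·(4/27) = 98/27.
E[V^2 | U = 4] = (98/27) / (10/27) = 49/5.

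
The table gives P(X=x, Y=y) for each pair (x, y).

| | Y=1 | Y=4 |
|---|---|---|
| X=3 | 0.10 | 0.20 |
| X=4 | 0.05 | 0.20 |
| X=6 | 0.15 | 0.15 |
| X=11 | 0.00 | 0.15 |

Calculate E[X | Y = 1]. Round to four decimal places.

4.6667

P(Y = 1) = 0.30.
Σ X·P over the event = 3·(0.10) + 4·(0.05) + 6·(0.15) = 1.40.
E[X | Y = 1] = (1.40) / (0.30) = 4.6667.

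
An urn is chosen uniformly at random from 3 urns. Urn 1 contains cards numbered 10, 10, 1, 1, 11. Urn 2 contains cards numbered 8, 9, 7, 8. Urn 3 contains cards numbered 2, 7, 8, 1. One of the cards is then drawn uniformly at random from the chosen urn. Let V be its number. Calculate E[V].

191/30

E[V | urn 1] = (10+10+1+1+11)/5 = 33/5.
E[V | urn 2] = (8+9+7+8)/4 = 8.
E[V | urn 3] = (2+7+8+1)/4 = 9/2.
E[V] = (1/3)·(33/5) + (1/3)·(8) + (1/3)·(9/2) = 191/30.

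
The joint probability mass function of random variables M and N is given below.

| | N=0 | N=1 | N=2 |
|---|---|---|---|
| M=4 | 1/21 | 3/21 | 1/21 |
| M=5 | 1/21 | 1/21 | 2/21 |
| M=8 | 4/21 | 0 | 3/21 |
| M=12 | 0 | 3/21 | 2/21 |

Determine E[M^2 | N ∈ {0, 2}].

P(N ∈ {0, 2}) = 2/3.
Σ M^2·P over the event = 16·(1/21) + 16·(1/21) + 25·(1/21) + 25·(2/21) + 64·(4/21) + 64·(3/21) + 144·(2/21) = 281/7.
E[M^2 | N ∈ {0, 2}] = (281/7) / (2/3) = 843/14.

843/14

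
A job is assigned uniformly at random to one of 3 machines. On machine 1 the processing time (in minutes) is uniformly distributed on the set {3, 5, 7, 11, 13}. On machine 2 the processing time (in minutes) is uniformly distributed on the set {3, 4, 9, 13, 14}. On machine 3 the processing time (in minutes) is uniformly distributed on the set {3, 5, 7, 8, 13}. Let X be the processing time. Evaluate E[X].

E[X | machine 1] = (3+5+7+11+13)/5 = 39/5.
E[X | machine 2] = (3+4+9+13+14)/5 = 43/5.
E[X | machine 3] = (3+5+7+8+13)/5 = 36/5.
By the law of total expectation,
E[X] = (1/3)·(39/5) + (1/3)·(43/5) + (1/3)·(36/5) = 118/15.

118/15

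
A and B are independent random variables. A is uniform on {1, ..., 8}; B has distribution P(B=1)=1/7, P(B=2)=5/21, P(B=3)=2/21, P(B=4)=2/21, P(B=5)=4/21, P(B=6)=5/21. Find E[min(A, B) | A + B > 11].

P(A + B > 11) = 25/168.
Summing min(A,B)·P(x,y) over outcomes with A + B > 11 gives 23/28.
E[min(A, B) | A + B > 11] = (23/28) / (25/168) = 138/25.

138/25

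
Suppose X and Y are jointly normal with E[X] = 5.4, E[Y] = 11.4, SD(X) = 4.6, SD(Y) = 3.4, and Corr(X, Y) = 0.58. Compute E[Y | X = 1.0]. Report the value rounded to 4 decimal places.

9.5137

The regression of Y on X has slope ρ·σ_Y/σ_X and passes through (μ_X, μ_Y).
E[Y | X=1.0] = 11.4 + (0.58)·(3.4/4.6)·(1.0 − (5.4)) = 11.4 + (0.4287)·(-4.4) = 9.5137.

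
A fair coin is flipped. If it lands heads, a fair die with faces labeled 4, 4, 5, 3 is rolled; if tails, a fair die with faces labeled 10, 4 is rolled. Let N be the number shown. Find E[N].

E[N | heads] = (4+4+5+3)/4 = 4.
E[N | tails] = (10+4)/2 = 7.
By the law of total expectation,
E[N] = (1/2)·(4) + (1/2)·(7) = 11/2.

11/2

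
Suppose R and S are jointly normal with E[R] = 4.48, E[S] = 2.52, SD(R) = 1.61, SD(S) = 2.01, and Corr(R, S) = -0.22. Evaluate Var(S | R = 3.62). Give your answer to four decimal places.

3.8446

For a bivariate normal, Var(S | R=x) = σ_S²(1 − ρ²).
Var(S | R=3.62) = (2.01)²·(1 − (-0.22)²) = 4.0401·0.9516 = 3.8446.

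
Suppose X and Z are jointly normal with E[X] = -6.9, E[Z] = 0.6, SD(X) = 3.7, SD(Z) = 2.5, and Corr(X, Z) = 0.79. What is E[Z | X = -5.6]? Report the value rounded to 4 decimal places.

The regression of Z on X has slope ρ·σ_Z/σ_X and passes through (μ_X, μ_Z).
E[Z | X=-5.6] = 0.6 + (0.79)·(2.5/3.7)·(-5.6 − (-6.9)) = 0.6 + (0.53378)·(1.3) = 1.2939.

1.2939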